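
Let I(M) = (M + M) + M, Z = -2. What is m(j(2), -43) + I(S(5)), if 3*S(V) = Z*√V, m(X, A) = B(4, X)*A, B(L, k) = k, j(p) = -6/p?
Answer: 129 - 2*√5 ≈ 124.53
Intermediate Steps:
m(X, A) = A*X (m(X, A) = X*A = A*X)
S(V) = -2*√V/3 (S(V) = (-2*√V)/3 = -2*√V/3)
I(M) = 3*M (I(M) = 2*M + M = 3*M)
m(j(2), -43) + I(S(5)) = -(-258)/2 + 3*(-2*√5/3) = -(-258)/2 - 2*√5 = -43*(-3) - 2*√5 = 129 - 2*√5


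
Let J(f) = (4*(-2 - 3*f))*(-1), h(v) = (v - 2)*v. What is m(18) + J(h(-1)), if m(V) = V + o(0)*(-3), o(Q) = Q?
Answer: 62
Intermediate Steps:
h(v) = v*(-2 + v) (h(v) = (-2 + v)*v = v*(-2 + v))
J(f) = 8 + 12*f (J(f) = (-8 - 12*f)*(-1) = 8 + 12*f)
m(V) = V (m(V) = V + 0*(-3) = V + 0 = V)
m(18) + J(h(-1)) = 18 + (8 + 12*(-(-2 - 1))) = 18 + (8 + 12*(-1*(-3))) = 18 + (8 + 12*3) = 18 + (8 + 36) = 18 + 44 = 62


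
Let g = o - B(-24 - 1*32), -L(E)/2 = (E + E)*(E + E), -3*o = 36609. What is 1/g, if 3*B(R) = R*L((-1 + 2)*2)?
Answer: -3/38401 ≈ -7.8123e-5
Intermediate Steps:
o = -12203 (o = -1/3*36609 = -12203)
L(E) = -8*E**2 (L(E) = -2*(E + E)*(E + E) = -2*2*E*2*E = -8*E**2)
B(R) = -32*R/3 (B(R) = (R*(-8*4*(-1 + 2)**2))/3 = (R*(-8*(1*2)**2))/3 = (R*(-8*2**2))/3 = (R*(-8*4))/3 = (R*(-32))/3 = (-32*R)/3 = -32*R/3)
g = -38401/3 (g = -12203 - (-32)*(-24 - 1*32)/3 = -12203 - (-32)*(-24 - 32)/3 = -12203 - (-32)*(-56)/3 = -12203 - 1*1792/3 = -12203 - 1792/3 = -38401/3 ≈ -12800.)
1/g = 1/(-38401/3) = -3/38401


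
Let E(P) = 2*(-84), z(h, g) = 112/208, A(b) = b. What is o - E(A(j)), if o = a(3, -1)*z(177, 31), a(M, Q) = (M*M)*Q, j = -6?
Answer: 2121/13 ≈ 163.15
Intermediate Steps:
a(M, Q) = Q*M² (a(M, Q) = M²*Q = Q*M²)
z(h, g) = 7/13 (z(h, g) = 112*(1/208) = 7/13)
E(P) = -168
o = -63/13 (o = -1*3²*(7/13) = -1*9*(7/13) = -9*7/13 = -63/13 ≈ -4.8462)
o - E(A(j)) = -63/13 - 1*(-168) = -63/13 + 168 = 2121/13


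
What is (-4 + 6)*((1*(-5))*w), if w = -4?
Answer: 40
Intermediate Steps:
(-4 + 6)*((1*(-5))*w) = (-4 + 6)*((1*(-5))*(-4)) = 2*(-5*(-4)) = 2*20 = 40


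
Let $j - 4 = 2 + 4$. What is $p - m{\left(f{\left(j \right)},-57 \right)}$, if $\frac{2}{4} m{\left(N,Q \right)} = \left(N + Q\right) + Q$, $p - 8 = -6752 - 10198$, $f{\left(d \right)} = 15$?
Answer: $-16744$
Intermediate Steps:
$j = 10$ ($j = 4 + \left(2 + 4\right) = 4 + 6 = 10$)
$p = -16942$ ($p = 8 - 16950 = -16942$)
$m{\left(N,Q \right)} = 2 N + 4 Q$ ($m{\left(N,Q \right)} = 2 \left(\left(N + Q\right) + Q\right) = 2 \left(N + 2 Q\right) = 2 N + 4 Q$)
$p - m{\left(f{\left(j \right)},-57 \right)} = -16942 - \left(2 \cdot 15 + 4 \left(-57\right)\right) = -16942 - \left(30 - 228\right) = -16942 - -198 = -16942 + 198 = -16744$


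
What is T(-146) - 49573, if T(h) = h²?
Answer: -28257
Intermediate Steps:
T(-146) - 49573 = (-146)² - 49573 = 21316 - 49573 = -28257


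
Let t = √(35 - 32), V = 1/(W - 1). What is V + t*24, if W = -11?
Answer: -1/12 + 24*√3 ≈ 41.486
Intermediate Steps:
V = -1/12 (V = 1/(-11 - 1) = 1/(-12) = -1/12 ≈ -0.083333)
t = √3 ≈ 1.7320
V + t*24 = -1/12 + √3*24 = -1/12 + 24*√3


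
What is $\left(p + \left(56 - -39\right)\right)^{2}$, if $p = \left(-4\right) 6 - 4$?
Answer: $4489$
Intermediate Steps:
$p = -28$ ($p = -24 - 4 = -28$)
$\left(p + \left(56 - -39\right)\right)^{2} = \left(-28 + \left(56 - -39\right)\right)^{2} = \left(-28 + \left(56 + 39\right)\right)^{2} = \left(-28 + 95\right)^{2} = 67^{2} = 4489$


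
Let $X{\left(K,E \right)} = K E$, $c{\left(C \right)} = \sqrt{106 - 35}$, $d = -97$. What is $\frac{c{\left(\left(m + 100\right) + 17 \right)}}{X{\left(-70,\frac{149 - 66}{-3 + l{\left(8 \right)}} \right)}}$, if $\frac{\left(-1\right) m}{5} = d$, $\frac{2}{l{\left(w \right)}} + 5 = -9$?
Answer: $\frac{11 \sqrt{71}}{20335} \approx 0.004558$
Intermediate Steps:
$l{\left(w \right)} = - \frac{1}{7}$ ($l{\left(w \right)} = \frac{2}{-5 - 9} = \frac{2}{-14} = 2 \left(- \frac{1}{14}\right) = - \frac{1}{7}$)
$m = 485$ ($m = \left(-5\right) \left(-97\right) = 485$)
$c{\left(C \right)} = \sqrt{71}$
$X{\left(K,E \right)} = E K$
$\frac{c{\left(\left(m + 100\right) + 17 \right)}}{X{\left(-70,\frac{149 - 66}{-3 + l{\left(8 \right)}} \right)}} = \frac{\sqrt{71}}{\frac{149 - 66}{-3 - \frac{1}{7}} \left(-70\right)} = \frac{\sqrt{71}}{\frac{83}{- \frac{22}{7}} \left(-70\right)} = \frac{\sqrt{71}}{83 \left(- \frac{7}{22}\right) \left(-70\right)} = \frac{\sqrt{71}}{\left(- \frac{581}{22}\right) \left(-70\right)} = \frac{\sqrt{71}}{\frac{20335}{11}} = \sqrt{71} \cdot \frac{11}{20335} = \frac{11 \sqrt{71}}{20335}$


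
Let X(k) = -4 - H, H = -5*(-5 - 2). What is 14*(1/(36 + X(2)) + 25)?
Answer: 1036/3 ≈ 345.33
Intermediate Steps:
H = 35 (H = -5*(-7) = 35)
X(k) = -39 (X(k) = -4 - 1*35 = -4 - 35 = -39)
14*(1/(36 + X(2)) + 25) = 14*(1/(36 - 39) + 25) = 14*(1/(-3) + 25) = 14*(-⅓ + 25) = 14*(74/3) = 1036/3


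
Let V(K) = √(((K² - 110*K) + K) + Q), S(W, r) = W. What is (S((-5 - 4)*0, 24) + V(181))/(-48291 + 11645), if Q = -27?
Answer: -51*√5/36646 ≈ -0.0031119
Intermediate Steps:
V(K) = √(-27 + K² - 109*K) (V(K) = √(((K² - 110*K) + K) - 27) = √((K² - 109*K) - 27) = √(-27 + K² - 109*K))
(S((-5 - 4)*0, 24) + V(181))/(-48291 + 11645) = ((-5 - 4)*0 + √(-27 + 181² - 109*181))/(-48291 + 11645) = (-9*0 + √(-27 + 32761 - 19729))/(-36646) = (0 + √13005)*(-1/36646) = (0 + 51*√5)*(-1/36646) = (51*√5)*(-1/36646) = -51*√5/36646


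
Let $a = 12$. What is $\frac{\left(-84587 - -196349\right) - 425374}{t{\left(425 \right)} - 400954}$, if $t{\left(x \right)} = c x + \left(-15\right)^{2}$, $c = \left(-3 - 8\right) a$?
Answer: $\frac{313612}{456829} \approx 0.6865$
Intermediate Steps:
$c = -132$ ($c = \left(-3 - 8\right) 12 = \left(-11\right) 12 = -132$)
$t{\left(x \right)} = 225 - 132 x$ ($t{\left(x \right)} = - 132 x + \left(-15\right)^{2} = - 132 x + 225 = 225 - 132 x$)
$\frac{\left(-84587 - -196349\right) - 425374}{t{\left(425 \right)} - 400954} = \frac{\left(-84587 - -196349\right) - 425374}{\left(225 - 56100\right) - 400954} = \frac{\left(-84587 + 196349\right) - 425374}{\left(225 - 56100\right) - 400954} = \frac{111762 - 425374}{-55875 - 400954} = - \frac{313612}{-456829} = \left(-313612\right) \left(- \frac{1}{456829}\right) = \frac{313612}{456829}$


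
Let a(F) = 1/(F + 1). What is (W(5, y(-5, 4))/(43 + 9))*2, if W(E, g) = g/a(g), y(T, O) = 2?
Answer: 3/13 ≈ 0.23077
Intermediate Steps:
a(F) = 1/(1 + F)
W(E, g) = g*(1 + g) (W(E, g) = g/(1/(1 + g)) = g*(1 + g))
(W(5, y(-5, 4))/(43 + 9))*2 = ((2*(1 + 2))/(43 + 9))*2 = ((2*3)/52)*2 = ((1/52)*6)*2 = (3/26)*2 = 3/13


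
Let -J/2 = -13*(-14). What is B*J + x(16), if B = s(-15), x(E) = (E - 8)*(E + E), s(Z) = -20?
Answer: 7536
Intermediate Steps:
x(E) = 2*E*(-8 + E) (x(E) = (-8 + E)*(2*E) = 2*E*(-8 + E))
B = -20
J = -364 (J = -(-26)*(-14) = -2*182 = -364)
B*J + x(16) = -20*(-364) + 2*16*(-8 + 16) = 7280 + 2*16*8 = 7280 + 256 = 7536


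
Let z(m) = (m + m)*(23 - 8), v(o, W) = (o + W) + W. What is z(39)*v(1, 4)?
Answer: 10530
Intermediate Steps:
v(o, W) = o + 2*W (v(o, W) = (W + o) + W = o + 2*W)
z(m) = 30*m (z(m) = (2*m)*15 = 30*m)
z(39)*v(1, 4) = (30*39)*(1 + 2*4) = 1170*(1 + 8) = 1170*9 = 10530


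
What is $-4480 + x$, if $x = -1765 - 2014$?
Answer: $-8259$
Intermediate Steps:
$x = -3779$
$-4480 + x = -4480 - 3779 = -8259$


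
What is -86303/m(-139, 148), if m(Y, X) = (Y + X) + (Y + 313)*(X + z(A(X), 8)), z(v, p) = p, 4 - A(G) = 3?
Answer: -12329/3879 ≈ -3.1784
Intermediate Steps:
A(G) = 1 (A(G) = 4 - 1*3 = 4 - 3 = 1)
m(Y, X) = X + Y + (8 + X)*(313 + Y) (m(Y, X) = (Y + X) + (Y + 313)*(X + 8) = (X + Y) + (313 + Y)*(8 + X) = (X + Y) + (8 + X)*(313 + Y) = X + Y + (8 + X)*(313 + Y))
-86303/m(-139, 148) = -86303/(2504 + 9*(-139) + 314*148 + 148*(-139)) = -86303/(2504 - 1251 + 46472 - 20572) = -86303/27153 = -86303*1/27153 = -12329/3879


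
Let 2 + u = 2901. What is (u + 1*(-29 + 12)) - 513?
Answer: 2369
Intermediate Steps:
u = 2899 (u = -2 + 2901 = 2899)
(u + 1*(-29 + 12)) - 513 = (2899 + 1*(-29 + 12)) - 513 = (2899 + 1*(-17)) - 513 = (2899 - 17) - 513 = 2882 - 513 = 2369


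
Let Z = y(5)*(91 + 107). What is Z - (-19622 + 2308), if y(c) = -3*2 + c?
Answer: 17116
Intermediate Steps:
y(c) = -6 + c
Z = -198 (Z = (-6 + 5)*(91 + 107) = -1*198 = -198)
Z - (-19622 + 2308) = -198 - (-19622 + 2308) = -198 - 1*(-17314) = -198 + 17314 = 17116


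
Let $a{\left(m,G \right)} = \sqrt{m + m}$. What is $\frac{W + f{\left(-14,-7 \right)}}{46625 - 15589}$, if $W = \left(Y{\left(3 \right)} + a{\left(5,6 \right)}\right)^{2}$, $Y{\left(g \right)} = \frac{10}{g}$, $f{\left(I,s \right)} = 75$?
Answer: $\frac{865}{279324} + \frac{5 \sqrt{10}}{23277} \approx 0.003776$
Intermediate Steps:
$a{\left(m,G \right)} = \sqrt{2} \sqrt{m}$ ($a{\left(m,G \right)} = \sqrt{2 m} = \sqrt{2} \sqrt{m}$)
$W = \left(\frac{10}{3} + \sqrt{10}\right)^{2}$ ($W = \left(\frac{10}{3} + \sqrt{2} \sqrt{5}\right)^{2} = \left(10 \cdot \frac{1}{3} + \sqrt{10}\right)^{2} = \left(\frac{10}{3} + \sqrt{10}\right)^{2} \approx 42.193$)
$\frac{W + f{\left(-14,-7 \right)}}{46625 - 15589} = \frac{\left(\frac{190}{9} + \frac{20 \sqrt{10}}{3}\right) + 75}{46625 - 15589} = \frac{\frac{865}{9} + \frac{20 \sqrt{10}}{3}}{31036} = \left(\frac{865}{9} + \frac{20 \sqrt{10}}{3}\right) \frac{1}{31036} = \frac{865}{279324} + \frac{5 \sqrt{10}}{23277}$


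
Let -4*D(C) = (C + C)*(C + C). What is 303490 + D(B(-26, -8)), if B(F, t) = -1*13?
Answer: 303321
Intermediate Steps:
B(F, t) = -13
D(C) = -C² (D(C) = -(C + C)*(C + C)/4 = -2*C*2*C/4 = -C²)
303490 + D(B(-26, -8)) = 303490 - 1*(-13)² = 303490 - 1*169 = 303490 - 169 = 303321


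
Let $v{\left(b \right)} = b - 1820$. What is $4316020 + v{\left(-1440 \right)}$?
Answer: $4312760$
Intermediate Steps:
$v{\left(b \right)} = -1820 + b$
$4316020 + v{\left(-1440 \right)} = 4316020 - 3260 = 4312760$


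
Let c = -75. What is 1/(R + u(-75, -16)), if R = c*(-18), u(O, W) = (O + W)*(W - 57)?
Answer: 1/7993 ≈ 0.00012511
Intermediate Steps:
u(O, W) = (-57 + W)*(O + W) (u(O, W) = (O + W)*(-57 + W) = (-57 + W)*(O + W))
R = 1350 (R = -75*(-18) = 1350)
1/(R + u(-75, -16)) = 1/(1350 + ((-16)**2 - 57*(-75) - 57*(-16) - 75*(-16))) = 1/(1350 + (256 + 4275 + 912 + 1200)) = 1/(1350 + 6643) = 1/7993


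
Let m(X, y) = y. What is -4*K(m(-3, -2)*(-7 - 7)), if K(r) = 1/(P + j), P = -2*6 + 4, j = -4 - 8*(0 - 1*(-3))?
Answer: ⅑ ≈ 0.11111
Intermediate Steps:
j = -28 (j = -4 - 8*(0 + 3) = -4 - 8*3 = -4 - 24 = -28)
P = -8 (P = -12 + 4 = -8)
K(r) = -1/36 (K(r) = 1/(-8 - 28) = 1/(-36) = -1/36)
-4*K(m(-3, -2)*(-7 - 7)) = -4*(-1/36) = ⅑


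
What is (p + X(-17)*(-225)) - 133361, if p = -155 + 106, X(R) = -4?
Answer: -132510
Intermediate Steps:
p = -49
(p + X(-17)*(-225)) - 133361 = (-49 - 4*(-225)) - 133361 = (-49 + 900) - 133361 = 851 - 133361 = -132510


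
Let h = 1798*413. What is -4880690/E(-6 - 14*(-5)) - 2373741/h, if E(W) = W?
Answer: -906106353871/11881184 ≈ -76264.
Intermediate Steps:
h = 742574
-4880690/E(-6 - 14*(-5)) - 2373741/h = -4880690/(-6 - 14*(-5)) - 2373741/742574 = -4880690/(-6 + 70) - 2373741*1/742574 = -4880690/64 - 2373741/742574 = -4880690*1/64 - 2373741/742574 = -2440345/32 - 2373741/742574 = -906106353871/11881184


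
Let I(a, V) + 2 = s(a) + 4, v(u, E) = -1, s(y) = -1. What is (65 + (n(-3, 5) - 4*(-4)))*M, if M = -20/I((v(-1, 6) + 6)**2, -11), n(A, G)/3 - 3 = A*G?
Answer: -900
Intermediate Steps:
n(A, G) = 9 + 3*A*G (n(A, G) = 9 + 3*(A*G) = 9 + 3*A*G)
I(a, V) = 1 (I(a, V) = -2 + (-1 + 4) = -2 + 3 = 1)
M = -20 (M = -20/1 = -20*1 = -20)
(65 + (n(-3, 5) - 4*(-4)))*M = (65 + ((9 + 3*(-3)*5) - 4*(-4)))*(-20) = (65 + ((9 - 45) + 16))*(-20) = (65 + (-36 + 16))*(-20) = (65 - 20)*(-20) = 45*(-20) = -900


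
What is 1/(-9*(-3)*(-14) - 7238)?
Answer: -1/7616 ≈ -0.00013130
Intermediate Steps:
1/(-9*(-3)*(-14) - 7238) = 1/(27*(-14) - 7238) = 1/(-378 - 7238) = 1/(-7616) = -1/7616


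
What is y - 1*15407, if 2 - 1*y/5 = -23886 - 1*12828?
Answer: 168173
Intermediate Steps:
y = 183580 (y = 10 - 5*(-23886 - 1*12828) = 10 - 5*(-23886 - 12828) = 10 - 5*(-36714) = 10 + 183570 = 183580)
y - 1*15407 = 183580 - 1*15407 = 183580 - 15407 = 168173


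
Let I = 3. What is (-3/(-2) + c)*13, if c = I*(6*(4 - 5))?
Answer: -429/2 ≈ -214.50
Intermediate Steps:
c = -18 (c = 3*(6*(4 - 5)) = 3*(6*(-1)) = 3*(-6) = -18)
(-3/(-2) + c)*13 = (-3/(-2) - 18)*13 = (-3*(-½) - 18)*13 = (3/2 - 18)*13 = -33/2*13 = -429/2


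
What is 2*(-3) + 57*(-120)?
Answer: -6846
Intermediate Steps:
2*(-3) + 57*(-120) = -6 - 6840 = -6846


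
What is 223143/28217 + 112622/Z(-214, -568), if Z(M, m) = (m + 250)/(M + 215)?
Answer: -1553447750/4486503 ≈ -346.25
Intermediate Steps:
Z(M, m) = (250 + m)/(215 + M)
223143/28217 + 112622/Z(-214, -568) = 223143/28217 + 112622/(((250 - 568)/(215 - 214))) = 223143*(1/28217) + 112622/((-318/1)) = 223143/28217 + 112622/((1*(-318))) = 223143/28217 + 112622/(-318) = 223143/28217 + 112622*(-1/318) = 223143/28217 - 56311/159 = -1553447750/4486503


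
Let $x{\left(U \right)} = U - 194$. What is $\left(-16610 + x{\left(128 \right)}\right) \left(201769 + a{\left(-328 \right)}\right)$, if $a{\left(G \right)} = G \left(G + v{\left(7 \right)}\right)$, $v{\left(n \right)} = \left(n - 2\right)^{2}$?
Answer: $-5022027428$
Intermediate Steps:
$x{\left(U \right)} = -194 + U$ ($x{\left(U \right)} = U - 194 = -194 + U$)
$v{\left(n \right)} = \left(-2 + n\right)^{2}$
$a{\left(G \right)} = G \left(25 + G\right)$ ($a{\left(G \right)} = G \left(G + \left(-2 + 7\right)^{2}\right) = G \left(G + 5^{2}\right) = G \left(G + 25\right) = G \left(25 + G\right)$)
$\left(-16610 + x{\left(128 \right)}\right) \left(201769 + a{\left(-328 \right)}\right) = \left(-16610 + \left(-194 + 128\right)\right) \left(201769 - 328 \left(25 - 328\right)\right) = \left(-16610 - 66\right) \left(201769 - -99384\right) = - 16676 \left(201769 + 99384\right) = \left(-16676\right) 301153 = -5022027428$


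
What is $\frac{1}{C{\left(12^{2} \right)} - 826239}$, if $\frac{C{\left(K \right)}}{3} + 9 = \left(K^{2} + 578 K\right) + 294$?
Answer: $- \frac{1}{513480} \approx -1.9475 \cdot 10^{-6}$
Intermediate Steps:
$C{\left(K \right)} = 855 + 3 K^{2} + 1734 K$ ($C{\left(K \right)} = -27 + 3 \left(\left(K^{2} + 578 K\right) + 294\right) = -27 + 3 \left(294 + K^{2} + 578 K\right) = -27 + \left(882 + 3 K^{2} + 1734 K\right) = 855 + 3 K^{2} + 1734 K$)
$\frac{1}{C{\left(12^{2} \right)} - 826239} = \frac{1}{\left(855 + 3 \left(12^{2}\right)^{2} + 1734 \cdot 12^{2}\right) - 826239} = \frac{1}{\left(855 + 3 \cdot 144^{2} + 1734 \cdot 144\right) - 826239} = \frac{1}{\left(855 + 3 \cdot 20736 + 249696\right) - 826239} = \frac{1}{\left(855 + 62208 + 249696\right) - 826239} = \frac{1}{312759 - 826239} = \frac{1}{-513480} = - \frac{1}{513480}$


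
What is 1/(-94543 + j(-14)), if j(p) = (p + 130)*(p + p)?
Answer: -1/97791 ≈ -1.0226e-5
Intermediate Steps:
j(p) = 2*p*(130 + p) (j(p) = (130 + p)*(2*p) = 2*p*(130 + p))
1/(-94543 + j(-14)) = 1/(-94543 + 2*(-14)*(130 - 14)) = 1/(-94543 + 2*(-14)*116) = 1/(-94543 - 3248) = 1/(-97791) = -1/97791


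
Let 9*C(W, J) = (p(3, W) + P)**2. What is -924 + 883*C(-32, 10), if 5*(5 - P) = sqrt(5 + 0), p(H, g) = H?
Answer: 80621/15 - 14128*sqrt(5)/45 ≈ 4672.7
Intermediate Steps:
P = 5 - sqrt(5)/5 (P = 5 - sqrt(5 + 0)/5 = 5 - sqrt(5)/5 ≈ 4.5528)
C(W, J) = (8 - sqrt(5)/5)**2/9 (C(W, J) = (3 + (5 - sqrt(5)/5))**2/9 = (8 - sqrt(5)/5)**2/9)
-924 + 883*C(-32, 10) = -924 + 883*((40 - sqrt(5))**2/225) = -924 + 883*(40 - sqrt(5))**2/225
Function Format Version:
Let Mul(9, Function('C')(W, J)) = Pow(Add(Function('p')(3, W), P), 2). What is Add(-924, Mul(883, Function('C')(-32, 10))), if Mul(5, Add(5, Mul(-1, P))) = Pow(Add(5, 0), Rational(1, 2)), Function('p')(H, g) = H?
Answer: Add(Rational(80621, 15), Mul(Rational(-14128, 45), Pow(5, Rational(1, 2)))) ≈ 4672.7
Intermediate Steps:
P = Add(5, Mul(Rational(-1, 5), Pow(5, Rational(1, 2)))) (P = Add(5, Mul(Rational(-1, 5), Pow(Add(5, 0), Rational(1, 2)))) = Add(5, Mul(Rational(-1, 5), Pow(5, Rational(1, 2)))) ≈ 4.5528)
Function('C')(W, J) = Mul(Rational(1, 9), Pow(Add(8, Mul(Rational(-1, 5), Pow(5, Rational(1, 2)))), 2)) (Function('C')(W, J) = Mul(Rational(1, 9), Pow(Add(3, Add(5, Mul(Rational(-1, 5), Pow(5, Rational(1, 2))))), 2)) = Mul(Rational(1, 9), Pow(Add(8, Mul(Rational(-1, 5), Pow(5, Rational(1, 2)))), 2)))
Add(-924, Mul(883, Function('C')(-32, 10))) = Add(-924, Mul(883, Mul(Rational(1, 225), Pow(Add(40, Mul(-1, Pow(5, Rational(1, 2)))), 2)))) = Add(-924, Mul(Rational(883, 225), Pow(Add(40, Mul(-1, Pow(5, Rational(1, 2)))), 2)))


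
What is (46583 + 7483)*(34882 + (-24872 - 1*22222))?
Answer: -660253992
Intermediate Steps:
(46583 + 7483)*(34882 + (-24872 - 1*22222)) = 54066*(34882 + (-24872 - 22222)) = 54066*(34882 - 47094) = 54066*(-12212) = -660253992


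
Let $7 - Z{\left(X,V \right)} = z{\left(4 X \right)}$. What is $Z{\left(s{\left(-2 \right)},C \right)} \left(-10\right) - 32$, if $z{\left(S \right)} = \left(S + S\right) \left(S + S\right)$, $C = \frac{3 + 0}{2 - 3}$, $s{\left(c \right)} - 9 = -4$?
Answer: $15898$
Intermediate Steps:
$s{\left(c \right)} = 5$ ($s{\left(c \right)} = 9 - 4 = 5$)
$C = -3$ ($C = \frac{3}{-1} = 3 \left(-1\right) = -3$)
$z{\left(S \right)} = 4 S^{2}$ ($z{\left(S \right)} = 2 S 2 S = 4 S^{2}$)
$Z{\left(X,V \right)} = 7 - 64 X^{2}$ ($Z{\left(X,V \right)} = 7 - 4 \left(4 X\right)^{2} = 7 - 4 \cdot 16 X^{2} = 7 - 64 X^{2}$)
$Z{\left(s{\left(-2 \right)},C \right)} \left(-10\right) - 32 = \left(7 - 64 \cdot 5^{2}\right) \left(-10\right) - 32 = \left(7 - 1600\right) \left(-10\right) - 32 = \left(-1593\right) \left(-10\right) - 32 = 15930 - 32 = 15898$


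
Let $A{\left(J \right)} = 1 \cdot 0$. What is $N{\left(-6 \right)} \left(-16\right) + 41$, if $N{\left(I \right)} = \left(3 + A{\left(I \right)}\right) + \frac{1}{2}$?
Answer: $-15$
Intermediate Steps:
$A{\left(J \right)} = 0$
$N{\left(I \right)} = \frac{7}{2}$ ($N{\left(I \right)} = \left(3 + 0\right) + \frac{1}{2} = 3 + \frac{1}{2} = \frac{7}{2}$)
$N{\left(-6 \right)} \left(-16\right) + 41 = \frac{7}{2} \left(-16\right) + 41 = -56 + 41 = -15$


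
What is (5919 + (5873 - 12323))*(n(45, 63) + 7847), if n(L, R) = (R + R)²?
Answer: -12596913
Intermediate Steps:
n(L, R) = 4*R² (n(L, R) = (2*R)² = 4*R²)
(5919 + (5873 - 12323))*(n(45, 63) + 7847) = (5919 + (5873 - 12323))*(4*63² + 7847) = (5919 - 6450)*(4*3969 + 7847) = -531*(15876 + 7847) = -531*23723 = -12596913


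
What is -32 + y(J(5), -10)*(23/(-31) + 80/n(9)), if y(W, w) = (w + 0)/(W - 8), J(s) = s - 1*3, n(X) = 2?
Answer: 3109/93 ≈ 33.430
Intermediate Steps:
J(s) = -3 + s (J(s) = s - 3 = -3 + s)
y(W, w) = w/(-8 + W)
-32 + y(J(5), -10)*(23/(-31) + 80/n(9)) = -32 + (-10/(-8 + (-3 + 5)))*(23/(-31) + 80/2) = -32 + (-10/(-8 + 2))*(23*(-1/31) + 80*(1/2)) = -32 + (-10/(-6))*(-23/31 + 40) = -32 - 10*(-1/6)*(1217/31) = -32 + (5/3)*(1217/31) = -32 + 6085/93 = 3109/93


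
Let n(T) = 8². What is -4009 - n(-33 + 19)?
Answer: -4073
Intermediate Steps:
n(T) = 64
-4009 - n(-33 + 19) = -4009 - 1*64 = -4009 - 64 = -4073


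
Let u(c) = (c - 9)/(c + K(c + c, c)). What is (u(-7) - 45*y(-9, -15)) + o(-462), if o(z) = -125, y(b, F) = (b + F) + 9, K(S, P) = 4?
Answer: 1666/3 ≈ 555.33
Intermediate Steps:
y(b, F) = 9 + F + b (y(b, F) = (F + b) + 9 = 9 + F + b)
u(c) = (-9 + c)/(4 + c) (u(c) = (c - 9)/(c + 4) = (-9 + c)/(4 + c))
(u(-7) - 45*y(-9, -15)) + o(-462) = ((-9 - 7)/(4 - 7) - 45*(9 - 15 - 9)) - 125 = (-16/(-3) - 45*(-15)) - 125 = (-⅓*(-16) + 675) - 125 = (16/3 + 675) - 125 = 2041/3 - 125 = 1666/3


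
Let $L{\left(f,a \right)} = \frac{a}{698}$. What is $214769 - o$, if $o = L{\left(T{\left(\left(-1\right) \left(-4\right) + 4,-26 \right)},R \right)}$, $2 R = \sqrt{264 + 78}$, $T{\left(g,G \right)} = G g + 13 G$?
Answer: $214769 - \frac{3 \sqrt{38}}{1396} \approx 2.1477 \cdot 10^{5}$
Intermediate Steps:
$T{\left(g,G \right)} = 13 G + G g$
$R = \frac{3 \sqrt{38}}{2}$ ($R = \frac{\sqrt{264 + 78}}{2} = \frac{\sqrt{342}}{2} = \frac{3 \sqrt{38}}{2} \approx 9.2466$)
$L{\left(f,a \right)} = \frac{a}{698}$ ($L{\left(f,a \right)} = a \frac{1}{698} = \frac{a}{698}$)
$o = \frac{3 \sqrt{38}}{1396}$ ($o = \frac{\frac{3}{2} \sqrt{38}}{698} = \frac{3 \sqrt{38}}{1396} \approx 0.013247$)
$214769 - o = 214769 - \frac{3 \sqrt{38}}{1396}$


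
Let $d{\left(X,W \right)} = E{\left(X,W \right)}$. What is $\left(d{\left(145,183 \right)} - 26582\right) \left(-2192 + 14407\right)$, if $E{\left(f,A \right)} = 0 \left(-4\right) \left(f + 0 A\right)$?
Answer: $-324699130$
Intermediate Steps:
$E{\left(f,A \right)} = 0$ ($E{\left(f,A \right)} = 0 \left(f + 0\right) = 0 f = 0$)
$d{\left(X,W \right)} = 0$
$\left(d{\left(145,183 \right)} - 26582\right) \left(-2192 + 14407\right) = \left(0 - 26582\right) \left(-2192 + 14407\right) = \left(-26582\right) 12215 = -324699130$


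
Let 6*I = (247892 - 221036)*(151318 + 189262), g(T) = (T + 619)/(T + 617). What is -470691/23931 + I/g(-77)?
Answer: 1094438380741371/720589 ≈ 1.5188e+9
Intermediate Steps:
g(T) = (619 + T)/(617 + T)
I = 1524436080 (I = ((247892 - 221036)*(151318 + 189262))/6 = (26856*340580)/6 = (1/6)*9146616480 = 1524436080)
-470691/23931 + I/g(-77) = -470691/23931 + 1524436080/(((619 - 77)/(617 - 77))) = -470691*1/23931 + 1524436080/((542/540)) = -52299/2659 + 1524436080/(((1/540)*542)) = -52299/2659 + 1524436080/(271/270) = -52299/2659 + 1524436080*(270/271) = -52299/2659 + 411597741600/271 = 1094438380741371/720589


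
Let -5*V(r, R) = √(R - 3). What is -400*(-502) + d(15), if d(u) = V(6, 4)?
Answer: 1003999/5 ≈ 2.0080e+5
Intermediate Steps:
V(r, R) = -√(-3 + R)/5 (V(r, R) = -√(R - 3)/5 = -√(-3 + R)/5)
d(u) = -⅕ (d(u) = -√(-3 + 4)/5 = -√1/5 = -⅕*1 = -⅕)
-400*(-502) + d(15) = -400*(-502) - ⅕ = 200800 - ⅕ = 1003999/5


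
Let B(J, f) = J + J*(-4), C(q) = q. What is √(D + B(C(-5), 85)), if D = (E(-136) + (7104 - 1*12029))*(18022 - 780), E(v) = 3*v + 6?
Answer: I*√91848119 ≈ 9583.8*I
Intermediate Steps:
E(v) = 6 + 3*v
D = -91848134 (D = ((6 + 3*(-136)) + (7104 - 1*12029))*(18022 - 780) = ((6 - 408) + (7104 - 12029))*17242 = (-402 - 4925)*17242 = -5327*17242 = -91848134)
B(J, f) = -3*J (B(J, f) = J - 4*J = -3*J)
√(D + B(C(-5), 85)) = √(-91848134 - 3*(-5)) = √(-91848134 + 15) = √(-91848119) = I*√91848119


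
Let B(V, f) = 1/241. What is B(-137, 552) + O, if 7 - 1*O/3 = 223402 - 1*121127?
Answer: -73939763/241 ≈ -3.0680e+5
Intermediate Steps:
B(V, f) = 1/241
O = -306804 (O = 21 - 3*(223402 - 1*121127) = 21 - 3*(223402 - 121127) = 21 - 3*102275 = 21 - 306825 = -306804)
B(-137, 552) + O = 1/241 - 306804 = -73939763/241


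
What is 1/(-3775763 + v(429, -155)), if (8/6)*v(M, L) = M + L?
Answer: -2/7551115 ≈ -2.6486e-7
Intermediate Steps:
v(M, L) = 3*L/4 + 3*M/4 (v(M, L) = 3*(M + L)/4 = 3*(L + M)/4 = 3*L/4 + 3*M/4)
1/(-3775763 + v(429, -155)) = 1/(-3775763 + ((¾)*(-155) + (¾)*429)) = 1/(-3775763 + (-465/4 + 1287/4)) = 1/(-3775763 + 411/2) = 1/(-7551115/2) = -2/7551115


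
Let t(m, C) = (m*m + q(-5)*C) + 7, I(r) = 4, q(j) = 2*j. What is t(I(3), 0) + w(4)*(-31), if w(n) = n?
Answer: -101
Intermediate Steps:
t(m, C) = 7 + m**2 - 10*C (t(m, C) = (m*m + (2*(-5))*C) + 7 = (m**2 - 10*C) + 7 = 7 + m**2 - 10*C)
t(I(3), 0) + w(4)*(-31) = (7 + 4**2 - 10*0) + 4*(-31) = (7 + 16 + 0) - 124 = 23 - 124 = -101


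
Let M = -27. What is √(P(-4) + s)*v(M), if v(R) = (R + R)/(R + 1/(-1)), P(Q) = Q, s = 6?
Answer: 27*√2/14 ≈ 2.7274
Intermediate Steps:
v(R) = 2*R/(-1 + R) (v(R) = (2*R)/(R - 1) = (2*R)/(-1 + R) = 2*R/(-1 + R))
√(P(-4) + s)*v(M) = √(-4 + 6)*(2*(-27)/(-1 - 27)) = √2*(2*(-27)/(-28)) = √2*(2*(-27)*(-1/28)) = √2*(27/14) = 27*√2/14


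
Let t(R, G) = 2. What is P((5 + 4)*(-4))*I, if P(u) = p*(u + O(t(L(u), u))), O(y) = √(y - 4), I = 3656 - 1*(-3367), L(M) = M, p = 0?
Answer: 0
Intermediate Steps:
I = 7023 (I = 3656 + 3367 = 7023)
O(y) = √(-4 + y)
P(u) = 0 (P(u) = 0*(u + √(-4 + 2)) = 0*(u + √(-2)) = 0*(u + I*√2) = 0)
P((5 + 4)*(-4))*I = 0*7023 = 0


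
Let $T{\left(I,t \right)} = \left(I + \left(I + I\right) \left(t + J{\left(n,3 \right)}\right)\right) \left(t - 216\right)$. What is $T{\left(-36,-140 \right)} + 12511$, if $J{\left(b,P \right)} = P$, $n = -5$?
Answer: $-3486257$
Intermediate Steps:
$T{\left(I,t \right)} = \left(-216 + t\right) \left(I + 2 I \left(3 + t\right)\right)$ ($T{\left(I,t \right)} = \left(I + \left(I + I\right) \left(t + 3\right)\right) \left(t - 216\right) = \left(I + 2 I \left(3 + t\right)\right) \left(-216 + t\right) = \left(-216 + t\right) \left(I + 2 I \left(3 + t\right)\right)$)
$T{\left(-36,-140 \right)} + 12511 = - 36 \left(-1512 - -59500 + 2 \left(-140\right)^{2}\right) + 12511 = - 36 \left(-1512 + 59500 + 2 \cdot 19600\right) + 12511 = - 36 \left(-1512 + 59500 + 39200\right) + 12511 = \left(-36\right) 97188 + 12511 = -3498768 + 12511 = -3486257$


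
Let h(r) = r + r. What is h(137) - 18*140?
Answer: -2246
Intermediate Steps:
h(r) = 2*r
h(137) - 18*140 = 2*137 - 18*140 = 274 - 1*2520 = 274 - 2520 = -2246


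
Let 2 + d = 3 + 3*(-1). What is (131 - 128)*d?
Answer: -6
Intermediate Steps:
d = -2 (d = -2 + (3 + 3*(-1)) = -2 + (3 - 3) = -2 + 0 = -2)
(131 - 128)*d = (131 - 128)*(-2) = 3*(-2) = -6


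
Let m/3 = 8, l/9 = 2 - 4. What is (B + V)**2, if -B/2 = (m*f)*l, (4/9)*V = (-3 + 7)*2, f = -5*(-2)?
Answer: 74960964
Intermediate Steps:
l = -18 (l = 9*(2 - 4) = 9*(-2) = -18)
f = 10
m = 24 (m = 3*8 = 24)
V = 18 (V = 9*((-3 + 7)*2)/4 = 9*(4*2)/4 = (9/4)*8 = 18)
B = 8640 (B = -2*24*10*(-18) = -480*(-18) = -2*(-4320) = 8640)
(B + V)**2 = (8640 + 18)**2 = 8658**2 = 74960964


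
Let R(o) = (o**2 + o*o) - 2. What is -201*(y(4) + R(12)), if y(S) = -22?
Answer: -53064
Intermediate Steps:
R(o) = -2 + 2*o**2 (R(o) = (o**2 + o**2) - 2 = 2*o**2 - 2 = -2 + 2*o**2)
-201*(y(4) + R(12)) = -201*(-22 + (-2 + 2*12**2)) = -201*(-22 + (-2 + 2*144)) = -201*(-22 + (-2 + 288)) = -201*(-22 + 286) = -201*264 = -53064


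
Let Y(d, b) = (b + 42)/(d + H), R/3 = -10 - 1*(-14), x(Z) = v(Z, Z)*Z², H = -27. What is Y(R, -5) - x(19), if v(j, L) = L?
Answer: -102922/15 ≈ -6861.5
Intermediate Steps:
x(Z) = Z³ (x(Z) = Z*Z² = Z³)
R = 12 (R = 3*(-10 - 1*(-14)) = 3*(-10 + 14) = 3*4 = 12)
Y(d, b) = (42 + b)/(-27 + d) (Y(d, b) = (b + 42)/(d - 27) = (42 + b)/(-27 + d))
Y(R, -5) - x(19) = (42 - 5)/(-27 + 12) - 1*19³ = 37/(-15) - 1*6859 = -1/15*37 - 6859 = -37/15 - 6859 = -102922/15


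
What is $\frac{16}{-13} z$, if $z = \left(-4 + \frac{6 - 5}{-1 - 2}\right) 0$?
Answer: $0$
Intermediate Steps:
$z = 0$ ($z = \left(-4 + 1 \frac{1}{-3}\right) 0 = \left(-4 + 1 \left(- \frac{1}{3}\right)\right) 0 = \left(-4 - \frac{1}{3}\right) 0 = \left(- \frac{13}{3}\right) 0 = 0$)
$\frac{16}{-13} z = \frac{16}{-13} \cdot 0 = 16 \left(- \frac{1}{13}\right) 0 = \left(- \frac{16}{13}\right) 0 = 0$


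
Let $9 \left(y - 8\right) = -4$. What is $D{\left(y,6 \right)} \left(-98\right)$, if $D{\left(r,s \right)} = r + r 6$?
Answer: $- \frac{46648}{9} \approx -5183.1$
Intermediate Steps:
$y = \frac{68}{9}$ ($y = 8 + \frac{1}{9} \left(-4\right) = 8 - \frac{4}{9} = \frac{68}{9} \approx 7.5556$)
$D{\left(r,s \right)} = 7 r$ ($D{\left(r,s \right)} = r + 6 r = 7 r$)
$D{\left(y,6 \right)} \left(-98\right) = 7 \cdot \frac{68}{9} \left(-98\right) = \frac{476}{9} \left(-98\right) = - \frac{46648}{9}$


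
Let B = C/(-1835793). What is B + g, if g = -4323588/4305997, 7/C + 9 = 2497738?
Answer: -19825006053458962015/19744345805161439709 ≈ -1.0041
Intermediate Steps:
C = 7/2497729 (C = 7/(-9 + 2497738) = 7/2497729 ≈ 2.8025e-6)
B = -7/4585313414097 (B = (7/2497729)/(-1835793) = (7/2497729)*(-1/1835793) = -7/4585313414097 ≈ -1.5266e-12)
g = -4323588/4305997 (g = -4323588*1/4305997 = -4323588/4305997 ≈ -1.0041)
B + g = -7/4585313414097 - 4323588/4305997 = -19825006053458962015/19744345805161439709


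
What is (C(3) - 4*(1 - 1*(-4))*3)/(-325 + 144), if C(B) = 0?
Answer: 60/181 ≈ 0.33149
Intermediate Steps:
(C(3) - 4*(1 - 1*(-4))*3)/(-325 + 144) = (0 - 4*(1 - 1*(-4))*3)/(-325 + 144) = (0 - 4*(1 + 4)*3)/(-181) = (0 - 4*5*3)*(-1/181) = (0 - 20*3)*(-1/181) = (0 - 60)*(-1/181) = -60*(-1/181) = 60/181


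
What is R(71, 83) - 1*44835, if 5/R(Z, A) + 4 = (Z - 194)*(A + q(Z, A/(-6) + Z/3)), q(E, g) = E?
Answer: -849443915/18946 ≈ -44835.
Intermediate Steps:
R(Z, A) = 5/(-4 + (-194 + Z)*(A + Z)) (R(Z, A) = 5/(-4 + (Z - 194)*(A + Z)) = 5/(-4 + (-194 + Z)*(A + Z)))
R(71, 83) - 1*44835 = 5/(-4 + 71² - 194*83 - 194*71 + 83*71) - 1*44835 = 5/(-4 + 5041 - 16102 - 13774 + 5893) - 44835 = 5/(-18946) - 44835 = 5*(-1/18946) - 44835 = -5/18946 - 44835 = -849443915/18946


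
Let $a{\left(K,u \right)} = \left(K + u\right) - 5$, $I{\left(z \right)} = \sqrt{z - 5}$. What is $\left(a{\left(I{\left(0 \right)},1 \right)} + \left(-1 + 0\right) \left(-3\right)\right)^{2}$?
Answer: $\left(-1 + i \sqrt{5}\right)^{2} \approx -4.0 - 4.4721 i$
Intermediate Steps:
$I{\left(z \right)} = \sqrt{-5 + z}$
$a{\left(K,u \right)} = -5 + K + u$
$\left(a{\left(I{\left(0 \right)},1 \right)} + \left(-1 + 0\right) \left(-3\right)\right)^{2} = \left(\left(-5 + \sqrt{-5 + 0} + 1\right) + \left(-1 + 0\right) \left(-3\right)\right)^{2} = \left(\left(-5 + \sqrt{-5} + 1\right) - -3\right)^{2} = \left(\left(-5 + i \sqrt{5} + 1\right) + 3\right)^{2} = \left(\left(-4 + i \sqrt{5}\right) + 3\right)^{2} = \left(-1 + i \sqrt{5}\right)^{2}$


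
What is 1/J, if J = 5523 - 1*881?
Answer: 1/4642 ≈ 0.00021542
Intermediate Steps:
J = 4642 (J = 5523 - 881 = 4642)
1/J = 1/4642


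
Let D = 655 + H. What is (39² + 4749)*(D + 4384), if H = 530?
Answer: 34917630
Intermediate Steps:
D = 1185 (D = 655 + 530 = 1185)
(39² + 4749)*(D + 4384) = (39² + 4749)*(1185 + 4384) = (1521 + 4749)*5569 = 6270*5569 = 34917630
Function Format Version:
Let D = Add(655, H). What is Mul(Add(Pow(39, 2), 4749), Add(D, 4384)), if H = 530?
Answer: 34917630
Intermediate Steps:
D = 1185 (D = Add(655, 530) = 1185)
Mul(Add(Pow(39, 2), 4749), Add(D, 4384)) = Mul(Add(Pow(39, 2), 4749), Add(1185, 4384)) = Mul(Add(1521, 4749), 5569) = Mul(6270, 5569) = 34917630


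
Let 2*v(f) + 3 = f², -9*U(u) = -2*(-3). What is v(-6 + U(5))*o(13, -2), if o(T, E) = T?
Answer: 4849/18 ≈ 269.39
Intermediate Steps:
U(u) = -⅔ (U(u) = -(-2)*(-3)/9 = -⅑*6 = -⅔)
v(f) = -3/2 + f²/2
v(-6 + U(5))*o(13, -2) = (-3/2 + (-6 - ⅔)²/2)*13 = (-3/2 + (-20/3)²/2)*13 = (-3/2 + (½)*(400/9))*13 = (-3/2 + 200/9)*13 = (373/18)*13 = 4849/18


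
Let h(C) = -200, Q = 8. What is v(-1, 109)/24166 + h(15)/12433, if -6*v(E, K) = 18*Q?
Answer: -2565796/150227939 ≈ -0.017079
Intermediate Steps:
v(E, K) = -24 (v(E, K) = -3*8 = -1/6*144 = -24)
v(-1, 109)/24166 + h(15)/12433 = -24/24166 - 200/12433 = -24*1/24166 - 200*1/12433 = -12/12083 - 200/12433 = -2565796/150227939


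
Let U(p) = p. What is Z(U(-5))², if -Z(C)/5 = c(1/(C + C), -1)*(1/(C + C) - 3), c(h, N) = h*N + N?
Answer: 77841/400 ≈ 194.60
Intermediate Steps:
c(h, N) = N + N*h (c(h, N) = N*h + N = N + N*h)
Z(C) = -5*(-1 - 1/(2*C))*(-3 + 1/(2*C)) (Z(C) = -5*(-(1 + 1/(C + C)))*(1/(C + C) - 3) = -5*(-(1 + 1/(2*C)))*(1/(2*C) - 3) = -5*(-1 - 1/(2*C))*(-3 + 1/(2*C)))
Z(U(-5))² = (-15 - 5/(-5) + (5/4)/(-5)²)² = (-15 - 5*(-⅕) + (5/4)*(1/25))² = (-15 + 1 + 1/20)² = (-279/20)² = 77841/400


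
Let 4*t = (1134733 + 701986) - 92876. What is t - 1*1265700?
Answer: -3318957/4 ≈ -8.2974e+5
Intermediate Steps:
t = 1743843/4 (t = ((1134733 + 701986) - 92876)/4 = (1836719 - 92876)/4 = (¼)*1743843 = 1743843/4 ≈ 4.3596e+5)
t - 1*1265700 = 1743843/4 - 1*1265700 = 1743843/4 - 1265700 = -3318957/4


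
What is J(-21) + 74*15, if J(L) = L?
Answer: 1089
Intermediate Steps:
J(-21) + 74*15 = -21 + 74*15 = -21 + 1110 = 1089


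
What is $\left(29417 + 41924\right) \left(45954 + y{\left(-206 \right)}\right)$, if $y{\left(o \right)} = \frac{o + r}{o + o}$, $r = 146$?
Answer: $\frac{337676714457}{103} \approx 3.2784 \cdot 10^{9}$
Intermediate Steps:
$y{\left(o \right)} = \frac{146 + o}{2 o}$ ($y{\left(o \right)} = \frac{o + 146}{o + o} = \frac{146 + o}{2 o}$)
$\left(29417 + 41924\right) \left(45954 + y{\left(-206 \right)}\right) = \left(29417 + 41924\right) \left(45954 + \frac{146 - 206}{2 \left(-206\right)}\right) = 71341 \left(45954 + \frac{1}{2} \left(- \frac{1}{206}\right) \left(-60\right)\right) = 71341 \left(45954 + \frac{15}{103}\right) = 71341 \cdot \frac{4733277}{103} = \frac{337676714457}{103}$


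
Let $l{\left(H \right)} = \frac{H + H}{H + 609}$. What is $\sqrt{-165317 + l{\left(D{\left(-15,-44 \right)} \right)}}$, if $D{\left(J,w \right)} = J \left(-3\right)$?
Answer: $\frac{i \sqrt{1964129642}}{109} \approx 406.59 i$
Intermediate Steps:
$D{\left(J,w \right)} = - 3 J$
$l{\left(H \right)} = \frac{2 H}{609 + H}$
$\sqrt{-165317 + l{\left(D{\left(-15,-44 \right)} \right)}} = \sqrt{-165317 + \frac{2 \left(\left(-3\right) \left(-15\right)\right)}{609 - -45}} = \sqrt{-165317 + 2 \cdot 45 \frac{1}{609 + 45}} = \sqrt{-165317 + 2 \cdot 45 \cdot \frac{1}{654}} = \sqrt{-165317 + \frac{15}{109}} = \sqrt{- \frac{18019538}{109}} = \frac{i \sqrt{1964129642}}{109}$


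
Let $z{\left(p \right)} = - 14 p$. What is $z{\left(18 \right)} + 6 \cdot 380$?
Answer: $2028$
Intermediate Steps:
$z{\left(18 \right)} + 6 \cdot 380 = \left(-14\right) 18 + 6 \cdot 380 = -252 + 2280 = 2028$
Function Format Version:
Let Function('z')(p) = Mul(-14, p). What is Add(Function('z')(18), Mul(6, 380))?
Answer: 2028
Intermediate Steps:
Add(Function('z')(18), Mul(6, 380)) = Add(Mul(-14, 18), Mul(6, 380)) = Add(-252, 2280) = 2028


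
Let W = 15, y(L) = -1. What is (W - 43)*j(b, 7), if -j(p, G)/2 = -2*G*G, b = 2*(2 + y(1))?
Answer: -5488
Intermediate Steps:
b = 2 (b = 2*(2 - 1) = 2*1 = 2)
j(p, G) = 4*G² (j(p, G) = -(-4)*G*G = -(-4)*G² = 4*G²)
(W - 43)*j(b, 7) = (15 - 43)*(4*7²) = -112*49 = -28*196 = -5488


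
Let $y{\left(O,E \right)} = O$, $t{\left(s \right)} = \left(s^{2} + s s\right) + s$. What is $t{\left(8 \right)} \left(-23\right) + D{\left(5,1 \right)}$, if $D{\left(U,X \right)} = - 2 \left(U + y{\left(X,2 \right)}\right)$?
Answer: $-3140$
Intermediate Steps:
$t{\left(s \right)} = s + 2 s^{2}$ ($t{\left(s \right)} = \left(s^{2} + s^{2}\right) + s = 2 s^{2} + s = s + 2 s^{2}$)
$D{\left(U,X \right)} = - 2 U - 2 X$ ($D{\left(U,X \right)} = - 2 \left(U + X\right) = - 2 U - 2 X$)
$t{\left(8 \right)} \left(-23\right) + D{\left(5,1 \right)} = 8 \left(1 + 2 \cdot 8\right) \left(-23\right) - 12 = 8 \left(1 + 16\right) \left(-23\right) - 12 = 8 \cdot 17 \left(-23\right) - 12 = 136 \left(-23\right) - 12 = -3128 - 12 = -3140$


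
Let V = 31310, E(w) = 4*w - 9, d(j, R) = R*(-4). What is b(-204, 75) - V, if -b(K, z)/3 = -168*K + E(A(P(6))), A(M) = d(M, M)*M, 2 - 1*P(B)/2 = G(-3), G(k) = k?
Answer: -129299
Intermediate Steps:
d(j, R) = -4*R
P(B) = 10 (P(B) = 4 - 2*(-3) = 4 + 6 = 10)
A(M) = -4*M² (A(M) = (-4*M)*M = -4*M²)
E(w) = -9 + 4*w
b(K, z) = 4827 + 504*K (b(K, z) = -3*(-168*K + (-9 + 4*(-4*10²))) = -3*(-168*K + (-9 + 4*(-4*100))) = -3*(-168*K + (-9 + 4*(-400))) = -3*(-168*K + (-9 - 1600)) = -3*(-168*K - 1609) = -3*(-1609 - 168*K) = 4827 + 504*K)
b(-204, 75) - V = (4827 + 504*(-204)) - 1*31310 = (4827 - 102816) - 31310 = -97989 - 31310 = -129299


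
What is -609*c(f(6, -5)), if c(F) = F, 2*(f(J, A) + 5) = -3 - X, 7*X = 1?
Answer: 4002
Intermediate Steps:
X = ⅐ (X = (⅐)*1 = ⅐ ≈ 0.14286)
f(J, A) = -46/7 (f(J, A) = -5 + (-3 - 1*⅐)/2 = -5 + (-3 - ⅐)/2 = -5 + (½)*(-22/7) = -5 - 11/7 = -46/7)
-609*c(f(6, -5)) = -609*(-46/7) = 4002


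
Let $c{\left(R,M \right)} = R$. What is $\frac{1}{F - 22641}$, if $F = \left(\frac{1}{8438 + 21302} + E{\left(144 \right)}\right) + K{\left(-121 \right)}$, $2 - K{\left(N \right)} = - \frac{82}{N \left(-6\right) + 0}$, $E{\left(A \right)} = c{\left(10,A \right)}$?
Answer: $- \frac{10795620}{244292865277} \approx -4.4191 \cdot 10^{-5}$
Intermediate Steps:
$E{\left(A \right)} = 10$
$K{\left(N \right)} = 2 - \frac{41}{3 N}$ ($K{\left(N \right)} = 2 - - \frac{82}{N \left(-6\right) + 0} = 2 - - \frac{82}{- 6 N + 0} = 2 - - \frac{82}{\left(-6\right) N} = 2 - - 82 \left(- \frac{1}{6 N}\right) = 2 - \frac{41}{3 N}$)
$F = \frac{130767143}{10795620}$ ($F = \left(\frac{1}{8438 + 21302} + 10\right) + \left(2 - \frac{41}{3 \left(-121\right)}\right) = \left(\frac{1}{29740} + 10\right) + \left(2 - - \frac{41}{363}\right) = \left(\frac{1}{29740} + 10\right) + \left(2 + \frac{41}{363}\right) = \frac{297401}{29740} + \frac{767}{363} = \frac{130767143}{10795620} \approx 12.113$)
$\frac{1}{F - 22641} = \frac{1}{\frac{130767143}{10795620} - 22641} = \frac{1}{- \frac{244292865277}{10795620}} = - \frac{10795620}{244292865277}$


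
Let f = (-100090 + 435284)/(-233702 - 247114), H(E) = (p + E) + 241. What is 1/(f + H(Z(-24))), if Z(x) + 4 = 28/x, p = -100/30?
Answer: 240408/55727263 ≈ 0.0043140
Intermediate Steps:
p = -10/3 (p = -100*1/30 = -10/3 ≈ -3.3333)
Z(x) = -4 + 28/x
H(E) = 713/3 + E (H(E) = (-10/3 + E) + 241 = 713/3 + E)
f = -167597/240408 (f = 335194/(-480816) = 335194*(-1/480816) = -167597/240408 ≈ -0.69714)
1/(f + H(Z(-24))) = 1/(-167597/240408 + (713/3 + (-4 + 28/(-24)))) = 1/(-167597/240408 + (713/3 + (-4 + 28*(-1/24)))) = 1/(-167597/240408 + (713/3 + (-4 - 7/6))) = 1/(-167597/240408 + (713/3 - 31/6)) = 1/(-167597/240408 + 465/2) = 1/(55727263/240408) = 240408/55727263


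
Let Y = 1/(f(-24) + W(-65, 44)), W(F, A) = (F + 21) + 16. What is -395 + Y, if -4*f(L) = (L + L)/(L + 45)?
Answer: -75847/192 ≈ -395.04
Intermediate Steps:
W(F, A) = 37 + F (W(F, A) = (21 + F) + 16 = 37 + F)
f(L) = -L/(2*(45 + L)) (f(L) = -(L + L)/(4*(L + 45)) = -2*L/(4*(45 + L)) = -L/(2*(45 + L)))
Y = -7/192 (Y = 1/(-1*(-24)/(90 + 2*(-24)) + (37 - 65)) = 1/(-1*(-24)/(90 - 48) - 28) = 1/(-1*(-24)/42 - 28) = 1/(-1*(-24)*1/42 - 28) = 1/(4/7 - 28) = 1/(-192/7) = -7/192 ≈ -0.036458)
-395 + Y = -395 - 7/192 = -75847/192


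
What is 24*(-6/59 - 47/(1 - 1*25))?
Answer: 2629/59 ≈ 44.559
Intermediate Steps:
24*(-6/59 - 47/(1 - 1*25)) = 24*(-6*1/59 - 47/(1 - 25)) = 24*(-6/59 - 47/(-24)) = 24*(-6/59 - 47*(-1/24)) = 24*(-6/59 + 47/24) = 24*(2629/1416) = 2629/59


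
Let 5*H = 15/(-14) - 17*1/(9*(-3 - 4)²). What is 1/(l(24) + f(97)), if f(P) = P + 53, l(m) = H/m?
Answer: 105840/15875021 ≈ 0.0066671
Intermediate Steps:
H = -979/4410 (H = (15/(-14) - 17*1/(9*(-3 - 4)²))/5 = (15*(-1/14) - 17/((-3*(-7))²))/5 = (-15/14 - 17/(21²))/5 = (-15/14 - 17/441)/5 = (⅕)*(-979/882) = -979/4410 ≈ -0.22200)
l(m) = -979/(4410*m)
f(P) = 53 + P
1/(l(24) + f(97)) = 1/(-979/4410/24 + (53 + 97)) = 1/(-979/4410*1/24 + 150) = 1/(-979/105840 + 150) = 1/(15875021/105840) = 105840/15875021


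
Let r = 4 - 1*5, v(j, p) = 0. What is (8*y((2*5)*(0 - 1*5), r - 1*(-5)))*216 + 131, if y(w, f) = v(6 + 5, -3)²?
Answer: 131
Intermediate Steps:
r = -1 (r = 4 - 5 = -1)
y(w, f) = 0 (y(w, f) = 0² = 0)
(8*y((2*5)*(0 - 1*5), r - 1*(-5)))*216 + 131 = (8*0)*216 + 131 = 0*216 + 131 = 0 + 131 = 131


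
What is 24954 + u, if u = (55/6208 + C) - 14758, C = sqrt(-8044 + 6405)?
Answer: 63296823/6208 + I*sqrt(1639) ≈ 10196.0 + 40.485*I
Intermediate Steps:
C = I*sqrt(1639) (C = sqrt(-1639) = I*sqrt(1639) ≈ 40.485*I)
u = -91617609/6208 + I*sqrt(1639) (u = (55/6208 + I*sqrt(1639)) - 14758 = -91617609/6208 + I*sqrt(1639) ≈ -14758.0 + 40.485*I)
24954 + u = 24954 + (-91617609/6208 + I*sqrt(1639)) = 63296823/6208 + I*sqrt(1639)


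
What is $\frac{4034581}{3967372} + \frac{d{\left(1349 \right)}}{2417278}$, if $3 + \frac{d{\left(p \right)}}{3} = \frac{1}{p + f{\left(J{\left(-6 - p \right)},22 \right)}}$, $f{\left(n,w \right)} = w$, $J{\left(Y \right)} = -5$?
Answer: $\frac{2228484682066531}{2191370080705556} \approx 1.0169$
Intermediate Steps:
$d{\left(p \right)} = -9 + \frac{3}{22 + p}$ ($d{\left(p \right)} = -9 + \frac{3}{p + 22} = -9 + \frac{3}{22 + p}$)
$\frac{4034581}{3967372} + \frac{d{\left(1349 \right)}}{2417278} = \frac{4034581}{3967372} + \frac{3 \frac{1}{22 + 1349} \left(-65 - 4047\right)}{2417278} = 4034581 \cdot \frac{1}{3967372} + \frac{3 \left(-65 - 4047\right)}{1371} \cdot \frac{1}{2417278} = \frac{4034581}{3967372} + 3 \cdot \frac{1}{1371} \left(-4112\right) \frac{1}{2417278} = \frac{4034581}{3967372} - \frac{2056}{552348023} = \frac{2228484682066531}{2191370080705556}$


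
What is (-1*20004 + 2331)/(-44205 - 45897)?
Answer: 5891/30034 ≈ 0.19614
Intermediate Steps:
(-1*20004 + 2331)/(-44205 - 45897) = (-20004 + 2331)/(-90102) = -17673*(-1/90102) = 5891/30034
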